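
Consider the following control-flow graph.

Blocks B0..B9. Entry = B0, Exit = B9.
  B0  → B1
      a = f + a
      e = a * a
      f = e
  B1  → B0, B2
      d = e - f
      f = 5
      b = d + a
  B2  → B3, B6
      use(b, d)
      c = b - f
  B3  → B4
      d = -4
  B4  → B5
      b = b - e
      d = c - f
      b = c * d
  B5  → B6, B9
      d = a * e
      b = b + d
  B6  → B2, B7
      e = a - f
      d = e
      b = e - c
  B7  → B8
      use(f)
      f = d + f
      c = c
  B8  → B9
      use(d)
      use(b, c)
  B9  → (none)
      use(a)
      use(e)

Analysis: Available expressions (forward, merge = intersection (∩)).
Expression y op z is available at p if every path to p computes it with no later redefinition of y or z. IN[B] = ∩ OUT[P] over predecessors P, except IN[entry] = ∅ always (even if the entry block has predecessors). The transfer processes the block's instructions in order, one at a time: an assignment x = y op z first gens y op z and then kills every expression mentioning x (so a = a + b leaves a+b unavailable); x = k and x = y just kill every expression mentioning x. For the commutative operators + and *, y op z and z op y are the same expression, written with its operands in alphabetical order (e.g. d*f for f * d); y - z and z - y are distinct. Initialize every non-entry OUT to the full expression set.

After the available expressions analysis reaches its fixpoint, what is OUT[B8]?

Fixpoint table:
  B0:  IN={}  OUT={a*a}
  B1:  IN={a*a}  OUT={a*a, a+d}
  B2:  IN={a*a}  OUT={a*a, b-f}
  B3:  IN={a*a, b-f}  OUT={a*a, b-f}
  B4:  IN={a*a, b-f}  OUT={a*a, c*d, c-f}
  B5:  IN={a*a, c*d, c-f}  OUT={a*a, a*e, c-f}
  B6:  IN={a*a}  OUT={a*a, a-f, e-c}
  B7:  IN={a*a, a-f, e-c}  OUT={a*a}
  B8:  IN={a*a}  OUT={a*a}
  B9:  IN={a*a}  OUT={a*a}

Merge at B8: IN[B8] = OUT[B7] = {a*a}
Applying B8's transfer function to that IN value gives OUT[B8] (row B8 above).

Answer: {a*a}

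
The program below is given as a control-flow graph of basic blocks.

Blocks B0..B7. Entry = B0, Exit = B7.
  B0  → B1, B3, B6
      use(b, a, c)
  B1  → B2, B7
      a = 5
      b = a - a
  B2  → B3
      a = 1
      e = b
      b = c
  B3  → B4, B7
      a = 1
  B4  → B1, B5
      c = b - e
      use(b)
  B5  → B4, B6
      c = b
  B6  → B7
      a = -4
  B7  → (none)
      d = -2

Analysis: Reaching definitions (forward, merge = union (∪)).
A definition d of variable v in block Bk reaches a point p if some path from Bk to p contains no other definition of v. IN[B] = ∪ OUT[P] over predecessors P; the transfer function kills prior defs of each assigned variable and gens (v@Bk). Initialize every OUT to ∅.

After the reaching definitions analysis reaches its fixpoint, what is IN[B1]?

Answer: {a@B3, b@B2, c@B4, e@B2}

Trace:
Converged values:
  B0:  IN={}  OUT={}
  B1:  IN={a@B3, b@B2, c@B4, e@B2}  OUT={a@B1, b@B1, c@B4, e@B2}
  B2:  IN={a@B1, b@B1, c@B4, e@B2}  OUT={a@B2, b@B2, c@B4, e@B2}
  B3:  IN={a@B2, b@B2, c@B4, e@B2}  OUT={a@B3, b@B2, c@B4, e@B2}
  B4:  IN={a@B3, b@B2, c@B4, c@B5, e@B2}  OUT={a@B3, b@B2, c@B4, e@B2}
  B5:  IN={a@B3, b@B2, c@B4, e@B2}  OUT={a@B3, b@B2, c@B5, e@B2}
  B6:  IN={a@B3, b@B2, c@B5, e@B2}  OUT={a@B6, b@B2, c@B5, e@B2}
  B7:  IN={a@B1, a@B3, a@B6, b@B1, b@B2, c@B4, c@B5, e@B2}  OUT={a@B1, a@B3, a@B6, b@B1, b@B2, c@B4, c@B5, d@B7, e@B2}

Merge at B1: IN[B1] = OUT[B0] ⊔ OUT[B4] = {a@B3, b@B2, c@B4, e@B2}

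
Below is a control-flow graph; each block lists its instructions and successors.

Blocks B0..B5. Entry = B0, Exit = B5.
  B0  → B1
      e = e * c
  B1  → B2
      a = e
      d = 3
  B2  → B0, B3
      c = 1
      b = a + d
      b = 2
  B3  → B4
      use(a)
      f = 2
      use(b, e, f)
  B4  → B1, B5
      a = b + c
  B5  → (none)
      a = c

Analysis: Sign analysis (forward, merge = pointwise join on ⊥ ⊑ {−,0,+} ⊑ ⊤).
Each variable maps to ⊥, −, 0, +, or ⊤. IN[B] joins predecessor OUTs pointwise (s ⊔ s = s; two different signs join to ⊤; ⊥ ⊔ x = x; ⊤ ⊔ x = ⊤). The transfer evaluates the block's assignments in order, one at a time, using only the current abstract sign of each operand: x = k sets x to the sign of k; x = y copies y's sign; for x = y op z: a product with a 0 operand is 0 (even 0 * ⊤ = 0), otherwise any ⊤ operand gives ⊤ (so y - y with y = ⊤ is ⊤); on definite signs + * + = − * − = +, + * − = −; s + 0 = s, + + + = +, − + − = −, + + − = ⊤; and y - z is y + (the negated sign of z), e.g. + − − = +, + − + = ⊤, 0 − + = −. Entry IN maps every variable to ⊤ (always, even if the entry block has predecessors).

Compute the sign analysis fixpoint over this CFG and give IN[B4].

Answer: {a: ⊤, b: +, c: +, d: +, e: ⊤, f: +}

Working:
Fixpoint table:
  B0: | IN=(all ⊤) | OUT=(all ⊤)
  B1: | IN=(all ⊤) | OUT={d:+; rest ⊤}
  B2: | IN={d:+; rest ⊤} | OUT={b:+, c:+, d:+; rest ⊤}
  B3: | IN={b:+, c:+, d:+; rest ⊤} | OUT={b:+, c:+, d:+, f:+; rest ⊤}
  B4: | IN={b:+, c:+, d:+, f:+; rest ⊤} | OUT={a:+, b:+, c:+, d:+, f:+; rest ⊤}
  B5: | IN={a:+, b:+, c:+, d:+, f:+; rest ⊤} | OUT={a:+, b:+, c:+, d:+, f:+; rest ⊤}

Merge at B4: IN[B4] = OUT[B3] = {a: ⊤, b: +, c: +, d: +, e: ⊤, f: +}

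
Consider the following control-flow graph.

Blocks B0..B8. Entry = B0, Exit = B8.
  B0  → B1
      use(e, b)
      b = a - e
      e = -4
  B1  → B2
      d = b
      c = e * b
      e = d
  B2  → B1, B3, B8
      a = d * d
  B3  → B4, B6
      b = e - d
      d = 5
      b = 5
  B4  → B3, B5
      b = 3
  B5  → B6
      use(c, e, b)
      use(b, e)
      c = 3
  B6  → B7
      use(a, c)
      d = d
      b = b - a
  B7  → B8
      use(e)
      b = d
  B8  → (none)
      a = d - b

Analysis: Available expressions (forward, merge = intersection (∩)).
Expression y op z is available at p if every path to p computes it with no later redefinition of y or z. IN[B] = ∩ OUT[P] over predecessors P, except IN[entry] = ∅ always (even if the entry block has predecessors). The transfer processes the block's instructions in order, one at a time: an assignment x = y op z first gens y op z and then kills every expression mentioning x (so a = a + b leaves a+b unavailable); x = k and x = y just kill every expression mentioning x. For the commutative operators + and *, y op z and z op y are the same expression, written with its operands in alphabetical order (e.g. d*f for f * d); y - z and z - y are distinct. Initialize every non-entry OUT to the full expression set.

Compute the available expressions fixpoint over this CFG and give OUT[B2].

Answer: {d*d}

Trace:
Converged values:
  B0:   IN={}   OUT={}
  B1:   IN={}   OUT={}
  B2:   IN={}   OUT={d*d}
  B3:   IN={}   OUT={}
  B4:   IN={}   OUT={}
  B5:   IN={}   OUT={}
  B6:   IN={}   OUT={}
  B7:   IN={}   OUT={}
  B8:   IN={}   OUT={d-b}

Merge at B2: IN[B2] = OUT[B1] = {}
Applying B2's transfer function to that IN value gives OUT[B2] (row B2 above).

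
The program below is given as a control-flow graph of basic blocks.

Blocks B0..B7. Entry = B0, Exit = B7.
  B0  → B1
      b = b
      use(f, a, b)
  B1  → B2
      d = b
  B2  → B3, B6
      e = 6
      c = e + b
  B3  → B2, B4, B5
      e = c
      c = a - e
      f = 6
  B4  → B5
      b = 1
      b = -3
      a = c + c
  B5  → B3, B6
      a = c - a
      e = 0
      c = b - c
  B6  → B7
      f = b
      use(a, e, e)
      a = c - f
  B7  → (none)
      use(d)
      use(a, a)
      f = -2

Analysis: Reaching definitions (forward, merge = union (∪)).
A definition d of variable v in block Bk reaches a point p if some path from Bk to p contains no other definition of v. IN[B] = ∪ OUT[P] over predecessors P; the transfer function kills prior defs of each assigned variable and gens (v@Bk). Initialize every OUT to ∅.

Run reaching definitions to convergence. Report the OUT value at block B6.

Converged values:
  B0: | IN={} | OUT={b@B0}
  B1: | IN={b@B0} | OUT={b@B0, d@B1}
  B2: | IN={a@B5, b@B0, b@B4, c@B3, d@B1, e@B3, f@B3} | OUT={a@B5, b@B0, b@B4, c@B2, d@B1, e@B2, f@B3}
  B3: | IN={a@B5, b@B0, b@B4, c@B2, c@B5, d@B1, e@B2, e@B5, f@B3} | OUT={a@B5, b@B0, b@B4, c@B3, d@B1, e@B3, f@B3}
  B4: | IN={a@B5, b@B0, b@B4, c@B3, d@B1, e@B3, f@B3} | OUT={a@B4, b@B4, c@B3, d@B1, e@B3, f@B3}
  B5: | IN={a@B4, a@B5, b@B0, b@B4, c@B3, d@B1, e@B3, f@B3} | OUT={a@B5, b@B0, b@B4, c@B5, d@B1, e@B5, f@B3}
  B6: | IN={a@B5, b@B0, b@B4, c@B2, c@B5, d@B1, e@B2, e@B5, f@B3} | OUT={a@B6, b@B0, b@B4, c@B2, c@B5, d@B1, e@B2, e@B5, f@B6}
  B7: | IN={a@B6, b@B0, b@B4, c@B2, c@B5, d@B1, e@B2, e@B5, f@B6} | OUT={a@B6, b@B0, b@B4, c@B2, c@B5, d@B1, e@B2, e@B5, f@B7}

Merge at B6: IN[B6] = OUT[B2] ⊔ OUT[B5] = {a@B5, b@B0, b@B4, c@B2, c@B5, d@B1, e@B2, e@B5, f@B3}
Applying B6's transfer function to that IN value gives OUT[B6] (row B6 above).

Answer: {a@B6, b@B0, b@B4, c@B2, c@B5, d@B1, e@B2, e@B5, f@B6}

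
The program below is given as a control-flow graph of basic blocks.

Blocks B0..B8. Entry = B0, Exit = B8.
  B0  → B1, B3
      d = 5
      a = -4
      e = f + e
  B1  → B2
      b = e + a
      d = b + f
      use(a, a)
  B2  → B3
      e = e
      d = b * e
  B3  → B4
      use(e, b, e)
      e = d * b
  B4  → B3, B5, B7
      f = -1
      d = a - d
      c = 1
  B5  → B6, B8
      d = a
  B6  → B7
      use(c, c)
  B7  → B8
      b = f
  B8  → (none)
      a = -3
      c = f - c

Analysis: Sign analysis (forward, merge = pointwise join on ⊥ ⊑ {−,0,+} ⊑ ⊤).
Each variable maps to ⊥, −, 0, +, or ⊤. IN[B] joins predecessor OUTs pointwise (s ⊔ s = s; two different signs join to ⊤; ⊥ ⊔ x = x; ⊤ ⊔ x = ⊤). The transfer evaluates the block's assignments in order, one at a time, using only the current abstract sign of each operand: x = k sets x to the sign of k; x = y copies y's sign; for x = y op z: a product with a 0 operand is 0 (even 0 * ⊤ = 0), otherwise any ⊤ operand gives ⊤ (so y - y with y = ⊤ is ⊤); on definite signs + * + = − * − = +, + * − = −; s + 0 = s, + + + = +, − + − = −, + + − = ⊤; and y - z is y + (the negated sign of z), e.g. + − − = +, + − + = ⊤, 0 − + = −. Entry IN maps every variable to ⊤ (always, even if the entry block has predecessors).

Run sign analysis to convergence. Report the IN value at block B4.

Per-block solution:
  B0:   IN=(all ⊤)   OUT={a:-, d:+; rest ⊤}
  B1:   IN={a:-, d:+; rest ⊤}   OUT={a:-; rest ⊤}
  B2:   IN={a:-; rest ⊤}   OUT={a:-; rest ⊤}
  B3:   IN={a:-; rest ⊤}   OUT={a:-; rest ⊤}
  B4:   IN={a:-; rest ⊤}   OUT={a:-, c:+, f:-; rest ⊤}
  B5:   IN={a:-, c:+, f:-; rest ⊤}   OUT={a:-, c:+, d:-, f:-; rest ⊤}
  B6:   IN={a:-, c:+, d:-, f:-; rest ⊤}   OUT={a:-, c:+, d:-, f:-; rest ⊤}
  B7:   IN={a:-, c:+, f:-; rest ⊤}   OUT={a:-, b:-, c:+, f:-; rest ⊤}
  B8:   IN={a:-, c:+, f:-; rest ⊤}   OUT={a:-, c:-, f:-; rest ⊤}

Merge at B4: IN[B4] = OUT[B3] = {a: -, b: ⊤, c: ⊤, d: ⊤, e: ⊤, f: ⊤}

Answer: {a: -, b: ⊤, c: ⊤, d: ⊤, e: ⊤, f: ⊤}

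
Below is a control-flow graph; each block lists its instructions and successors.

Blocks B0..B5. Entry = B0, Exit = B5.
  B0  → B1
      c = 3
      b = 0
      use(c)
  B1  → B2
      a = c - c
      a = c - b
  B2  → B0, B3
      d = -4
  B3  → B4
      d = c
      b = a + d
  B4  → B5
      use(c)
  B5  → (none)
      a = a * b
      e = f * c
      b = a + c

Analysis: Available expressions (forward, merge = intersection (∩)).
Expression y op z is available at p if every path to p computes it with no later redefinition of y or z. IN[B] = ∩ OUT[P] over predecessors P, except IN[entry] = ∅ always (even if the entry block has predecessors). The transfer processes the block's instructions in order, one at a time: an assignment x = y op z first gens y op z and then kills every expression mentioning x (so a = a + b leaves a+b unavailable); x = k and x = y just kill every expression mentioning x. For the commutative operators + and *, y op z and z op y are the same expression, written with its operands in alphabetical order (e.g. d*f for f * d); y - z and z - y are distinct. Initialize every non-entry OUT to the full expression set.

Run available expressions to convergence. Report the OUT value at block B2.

Answer: {c-b, c-c}

Trace:
Converged values:
  B0:   IN={}   OUT={}
  B1:   IN={}   OUT={c-b, c-c}
  B2:   IN={c-b, c-c}   OUT={c-b, c-c}
  B3:   IN={c-b, c-c}   OUT={a+d, c-c}
  B4:   IN={a+d, c-c}   OUT={a+d, c-c}
  B5:   IN={a+d, c-c}   OUT={a+c, c*f, c-c}

Merge at B2: IN[B2] = OUT[B1] = {c-b, c-c}
Applying B2's transfer function to that IN value gives OUT[B2] (row B2 above).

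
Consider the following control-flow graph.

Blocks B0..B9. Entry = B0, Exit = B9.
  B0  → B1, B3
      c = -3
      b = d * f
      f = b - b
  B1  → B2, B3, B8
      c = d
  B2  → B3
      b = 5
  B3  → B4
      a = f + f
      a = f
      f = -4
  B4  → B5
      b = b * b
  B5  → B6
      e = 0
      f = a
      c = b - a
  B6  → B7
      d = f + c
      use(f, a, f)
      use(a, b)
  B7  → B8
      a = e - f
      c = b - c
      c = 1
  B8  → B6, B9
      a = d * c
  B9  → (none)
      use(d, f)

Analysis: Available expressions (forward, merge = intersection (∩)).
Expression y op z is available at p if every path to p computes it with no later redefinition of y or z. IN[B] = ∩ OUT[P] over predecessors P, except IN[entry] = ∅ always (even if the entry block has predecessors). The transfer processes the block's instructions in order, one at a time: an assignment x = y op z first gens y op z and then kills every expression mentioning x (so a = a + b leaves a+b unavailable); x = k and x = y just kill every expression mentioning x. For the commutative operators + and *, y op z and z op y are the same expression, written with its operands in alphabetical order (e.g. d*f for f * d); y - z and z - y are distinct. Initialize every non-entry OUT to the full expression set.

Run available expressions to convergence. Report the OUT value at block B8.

Answer: {c*d}

Derivation:
Converged values:
  B0:  IN={}  OUT={b-b}
  B1:  IN={b-b}  OUT={b-b}
  B2:  IN={b-b}  OUT={}
  B3:  IN={}  OUT={}
  B4:  IN={}  OUT={}
  B5:  IN={}  OUT={b-a}
  B6:  IN={}  OUT={c+f}
  B7:  IN={c+f}  OUT={e-f}
  B8:  IN={}  OUT={c*d}
  B9:  IN={c*d}  OUT={c*d}

Merge at B8: IN[B8] = OUT[B1] ∩ OUT[B7] = {}
Applying B8's transfer function to that IN value gives OUT[B8] (row B8 above).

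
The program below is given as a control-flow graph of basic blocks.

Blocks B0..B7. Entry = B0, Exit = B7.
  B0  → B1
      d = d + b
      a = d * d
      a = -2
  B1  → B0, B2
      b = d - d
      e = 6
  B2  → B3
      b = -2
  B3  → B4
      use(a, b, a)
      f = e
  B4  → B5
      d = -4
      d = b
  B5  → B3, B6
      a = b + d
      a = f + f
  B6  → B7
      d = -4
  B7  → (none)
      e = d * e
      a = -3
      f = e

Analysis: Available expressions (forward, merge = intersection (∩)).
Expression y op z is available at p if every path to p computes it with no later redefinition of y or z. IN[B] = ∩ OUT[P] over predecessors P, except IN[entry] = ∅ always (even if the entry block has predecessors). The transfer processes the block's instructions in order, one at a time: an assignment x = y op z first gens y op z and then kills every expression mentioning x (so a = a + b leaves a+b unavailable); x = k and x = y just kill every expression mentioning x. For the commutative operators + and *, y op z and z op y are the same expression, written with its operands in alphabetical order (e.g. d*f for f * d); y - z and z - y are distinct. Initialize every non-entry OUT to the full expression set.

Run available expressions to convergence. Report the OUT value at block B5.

Answer: {b+d, f+f}

Trace:
Per-block solution:
  B0:   IN={}   OUT={d*d}
  B1:   IN={d*d}   OUT={d*d, d-d}
  B2:   IN={d*d, d-d}   OUT={d*d, d-d}
  B3:   IN={}   OUT={}
  B4:   IN={}   OUT={}
  B5:   IN={}   OUT={b+d, f+f}
  B6:   IN={b+d, f+f}   OUT={f+f}
  B7:   IN={f+f}   OUT={}

Merge at B5: IN[B5] = OUT[B4] = {}
Applying B5's transfer function to that IN value gives OUT[B5] (row B5 above).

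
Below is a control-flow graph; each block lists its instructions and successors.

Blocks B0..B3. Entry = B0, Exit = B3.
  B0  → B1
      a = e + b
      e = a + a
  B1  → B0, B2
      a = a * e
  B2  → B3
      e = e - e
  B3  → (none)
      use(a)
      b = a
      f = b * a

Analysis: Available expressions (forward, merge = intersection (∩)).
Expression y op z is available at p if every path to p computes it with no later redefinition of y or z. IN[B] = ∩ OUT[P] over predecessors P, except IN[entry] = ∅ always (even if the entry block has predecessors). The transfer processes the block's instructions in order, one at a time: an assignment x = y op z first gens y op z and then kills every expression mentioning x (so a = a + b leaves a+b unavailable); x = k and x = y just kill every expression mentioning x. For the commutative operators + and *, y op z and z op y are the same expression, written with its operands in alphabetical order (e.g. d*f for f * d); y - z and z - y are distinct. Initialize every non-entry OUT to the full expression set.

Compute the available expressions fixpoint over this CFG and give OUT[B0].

Answer: {a+a}

Derivation:
Per-block solution:
  B0:  IN={}  OUT={a+a}
  B1:  IN={a+a}  OUT={}
  B2:  IN={}  OUT={}
  B3:  IN={}  OUT={a*b}

Merge at B0 (entry node, so the boundary value {} is joined with the incoming edge(s)): IN[B0] = {} ∩ OUT[B1] = {}
Applying B0's transfer function to that IN value gives OUT[B0] (row B0 above).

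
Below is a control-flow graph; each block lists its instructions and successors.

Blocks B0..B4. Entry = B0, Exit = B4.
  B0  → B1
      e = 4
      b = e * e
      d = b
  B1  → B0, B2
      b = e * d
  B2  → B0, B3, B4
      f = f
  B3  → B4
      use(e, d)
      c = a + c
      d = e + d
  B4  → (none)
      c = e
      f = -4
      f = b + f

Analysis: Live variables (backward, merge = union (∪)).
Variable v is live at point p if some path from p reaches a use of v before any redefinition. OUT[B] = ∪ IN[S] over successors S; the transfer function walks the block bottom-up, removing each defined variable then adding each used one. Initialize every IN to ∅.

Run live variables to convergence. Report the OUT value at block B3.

Per-block solution:
  B0:  IN={a, c, f}  OUT={a, c, d, e, f}
  B1:  IN={a, c, d, e, f}  OUT={a, b, c, d, e, f}
  B2:  IN={a, b, c, d, e, f}  OUT={a, b, c, d, e, f}
  B3:  IN={a, b, c, d, e}  OUT={b, e}
  B4:  IN={b, e}  OUT={}

Merge at B3: OUT[B3] = IN[B4] = {b, e}

Answer: {b, e}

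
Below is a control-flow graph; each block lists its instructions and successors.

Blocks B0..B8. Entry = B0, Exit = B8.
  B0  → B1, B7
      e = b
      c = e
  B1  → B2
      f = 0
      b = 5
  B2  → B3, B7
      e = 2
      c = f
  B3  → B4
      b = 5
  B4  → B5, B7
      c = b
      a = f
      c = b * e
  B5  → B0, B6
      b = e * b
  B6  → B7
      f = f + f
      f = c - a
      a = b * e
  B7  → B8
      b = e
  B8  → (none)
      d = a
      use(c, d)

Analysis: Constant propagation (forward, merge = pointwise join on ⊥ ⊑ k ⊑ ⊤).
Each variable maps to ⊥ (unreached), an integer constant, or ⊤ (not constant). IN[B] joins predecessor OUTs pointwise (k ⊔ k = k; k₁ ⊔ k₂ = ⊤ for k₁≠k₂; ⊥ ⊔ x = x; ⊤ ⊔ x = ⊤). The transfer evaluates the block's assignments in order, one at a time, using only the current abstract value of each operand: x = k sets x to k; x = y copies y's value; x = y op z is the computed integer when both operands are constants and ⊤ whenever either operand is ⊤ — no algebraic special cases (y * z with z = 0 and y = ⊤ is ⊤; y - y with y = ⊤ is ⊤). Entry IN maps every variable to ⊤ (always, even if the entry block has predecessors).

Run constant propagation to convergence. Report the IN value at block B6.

Answer: {a: 0, b: 10, c: 10, d: ⊤, e: 2, f: 0}

Derivation:
Converged values:
  B0:   IN=(all ⊤)   OUT=(all ⊤)
  B1:   IN=(all ⊤)   OUT={b:5, f:0; rest ⊤}
  B2:   IN={b:5, f:0; rest ⊤}   OUT={b:5, c:0, e:2, f:0; rest ⊤}
  B3:   IN={b:5, c:0, e:2, f:0; rest ⊤}   OUT={b:5, c:0, e:2, f:0; rest ⊤}
  B4:   IN={b:5, c:0, e:2, f:0; rest ⊤}   OUT={a:0, b:5, c:10, e:2, f:0; rest ⊤}
  B5:   IN={a:0, b:5, c:10, e:2, f:0; rest ⊤}   OUT={a:0, b:10, c:10, e:2, f:0; rest ⊤}
  B6:   IN={a:0, b:10, c:10, e:2, f:0; rest ⊤}   OUT={a:20, b:10, c:10, e:2, f:10; rest ⊤}
  B7:   IN=(all ⊤)   OUT=(all ⊤)
  B8:   IN=(all ⊤)   OUT=(all ⊤)

Merge at B6: IN[B6] = OUT[B5] = {a: 0, b: 10, c: 10, d: ⊤, e: 2, f: 0}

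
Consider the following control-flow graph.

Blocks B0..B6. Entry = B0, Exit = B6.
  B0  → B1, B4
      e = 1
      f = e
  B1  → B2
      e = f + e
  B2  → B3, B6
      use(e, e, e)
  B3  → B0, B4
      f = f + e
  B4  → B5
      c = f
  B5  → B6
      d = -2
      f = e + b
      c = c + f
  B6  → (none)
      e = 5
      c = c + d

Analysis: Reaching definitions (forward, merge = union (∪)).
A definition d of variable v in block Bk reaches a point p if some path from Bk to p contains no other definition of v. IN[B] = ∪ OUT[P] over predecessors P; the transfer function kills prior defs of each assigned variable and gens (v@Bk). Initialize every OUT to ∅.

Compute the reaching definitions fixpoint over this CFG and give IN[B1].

Answer: {e@B0, f@B0}

Derivation:
Converged values:
  B0:  IN={e@B1, f@B3}  OUT={e@B0, f@B0}
  B1:  IN={e@B0, f@B0}  OUT={e@B1, f@B0}
  B2:  IN={e@B1, f@B0}  OUT={e@B1, f@B0}
  B3:  IN={e@B1, f@B0}  OUT={e@B1, f@B3}
  B4:  IN={e@B0, e@B1, f@B0, f@B3}  OUT={c@B4, e@B0, e@B1, f@B0, f@B3}
  B5:  IN={c@B4, e@B0, e@B1, f@B0, f@B3}  OUT={c@B5, d@B5, e@B0, e@B1, f@B5}
  B6:  IN={c@B5, d@B5, e@B0, e@B1, f@B0, f@B5}  OUT={c@B6, d@B5, e@B6, f@B0, f@B5}

Merge at B1: IN[B1] = OUT[B0] = {e@B0, f@B0}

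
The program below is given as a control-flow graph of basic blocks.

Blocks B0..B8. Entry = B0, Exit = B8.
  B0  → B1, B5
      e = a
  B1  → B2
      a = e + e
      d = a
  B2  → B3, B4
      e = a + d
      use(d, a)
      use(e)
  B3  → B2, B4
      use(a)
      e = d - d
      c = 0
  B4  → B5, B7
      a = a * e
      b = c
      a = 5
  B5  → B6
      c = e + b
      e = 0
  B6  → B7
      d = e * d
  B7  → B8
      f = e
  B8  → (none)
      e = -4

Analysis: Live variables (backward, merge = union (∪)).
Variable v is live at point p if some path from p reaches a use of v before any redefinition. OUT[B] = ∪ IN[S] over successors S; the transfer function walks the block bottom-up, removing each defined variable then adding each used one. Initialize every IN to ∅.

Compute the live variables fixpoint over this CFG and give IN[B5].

Per-block solution:
  B0: | IN={a, b, c, d} | OUT={b, c, d, e}
  B1: | IN={c, e} | OUT={a, c, d}
  B2: | IN={a, c, d} | OUT={a, c, d, e}
  B3: | IN={a, d} | OUT={a, c, d, e}
  B4: | IN={a, c, d, e} | OUT={b, d, e}
  B5: | IN={b, d, e} | OUT={d, e}
  B6: | IN={d, e} | OUT={e}
  B7: | IN={e} | OUT={}
  B8: | IN={} | OUT={}

Merge at B5: OUT[B5] = IN[B6] = {d, e}
Applying B5's transfer function to that OUT value gives IN[B5] (row B5 above).

Answer: {b, d, e}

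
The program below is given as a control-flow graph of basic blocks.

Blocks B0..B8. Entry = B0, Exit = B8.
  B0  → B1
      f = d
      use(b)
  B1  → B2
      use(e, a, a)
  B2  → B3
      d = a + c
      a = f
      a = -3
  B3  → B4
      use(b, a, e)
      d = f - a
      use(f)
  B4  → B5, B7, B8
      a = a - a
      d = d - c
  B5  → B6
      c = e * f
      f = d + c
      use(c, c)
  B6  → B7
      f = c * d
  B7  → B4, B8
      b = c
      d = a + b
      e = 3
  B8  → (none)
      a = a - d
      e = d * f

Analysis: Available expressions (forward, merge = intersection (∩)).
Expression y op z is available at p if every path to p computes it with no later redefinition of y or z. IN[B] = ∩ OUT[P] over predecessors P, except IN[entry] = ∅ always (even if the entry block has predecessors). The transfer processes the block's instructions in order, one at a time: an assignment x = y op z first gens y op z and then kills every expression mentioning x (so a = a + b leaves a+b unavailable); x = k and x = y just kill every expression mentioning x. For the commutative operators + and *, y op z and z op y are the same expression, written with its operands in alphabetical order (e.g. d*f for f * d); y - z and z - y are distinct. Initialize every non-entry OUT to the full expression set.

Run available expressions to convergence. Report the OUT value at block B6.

Per-block solution:
  B0:   IN={}   OUT={}
  B1:   IN={}   OUT={}
  B2:   IN={}   OUT={}
  B3:   IN={}   OUT={f-a}
  B4:   IN={}   OUT={}
  B5:   IN={}   OUT={c+d}
  B6:   IN={c+d}   OUT={c*d, c+d}
  B7:   IN={}   OUT={a+b}
  B8:   IN={}   OUT={d*f}

Merge at B6: IN[B6] = OUT[B5] = {c+d}
Applying B6's transfer function to that IN value gives OUT[B6] (row B6 above).

Answer: {c*d, c+d}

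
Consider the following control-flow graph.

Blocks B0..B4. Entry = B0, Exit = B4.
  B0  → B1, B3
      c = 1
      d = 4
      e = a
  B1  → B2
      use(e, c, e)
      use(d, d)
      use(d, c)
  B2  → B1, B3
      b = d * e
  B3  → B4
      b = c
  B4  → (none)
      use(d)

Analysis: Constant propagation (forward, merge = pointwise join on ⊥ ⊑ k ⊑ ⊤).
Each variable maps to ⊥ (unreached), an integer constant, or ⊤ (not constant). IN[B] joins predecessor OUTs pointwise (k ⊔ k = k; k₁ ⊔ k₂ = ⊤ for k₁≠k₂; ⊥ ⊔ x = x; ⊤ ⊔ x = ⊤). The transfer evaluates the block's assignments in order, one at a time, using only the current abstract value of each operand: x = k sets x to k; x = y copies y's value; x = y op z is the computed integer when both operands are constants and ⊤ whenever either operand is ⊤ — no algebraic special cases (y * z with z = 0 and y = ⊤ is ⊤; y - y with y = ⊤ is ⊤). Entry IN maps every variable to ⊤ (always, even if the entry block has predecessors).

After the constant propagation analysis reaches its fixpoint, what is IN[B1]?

Answer: {a: ⊤, b: ⊤, c: 1, d: 4, e: ⊤, f: ⊤}

Trace:
Per-block solution:
  B0:   IN=(all ⊤)   OUT={c:1, d:4; rest ⊤}
  B1:   IN={c:1, d:4; rest ⊤}   OUT={c:1, d:4; rest ⊤}
  B2:   IN={c:1, d:4; rest ⊤}   OUT={c:1, d:4; rest ⊤}
  B3:   IN={c:1, d:4; rest ⊤}   OUT={b:1, c:1, d:4; rest ⊤}
  B4:   IN={b:1, c:1, d:4; rest ⊤}   OUT={b:1, c:1, d:4; rest ⊤}

Merge at B1: IN[B1] = OUT[B0] ⊔ OUT[B2] = {a: ⊤, b: ⊤, c: 1, d: 4, e: ⊤, f: ⊤}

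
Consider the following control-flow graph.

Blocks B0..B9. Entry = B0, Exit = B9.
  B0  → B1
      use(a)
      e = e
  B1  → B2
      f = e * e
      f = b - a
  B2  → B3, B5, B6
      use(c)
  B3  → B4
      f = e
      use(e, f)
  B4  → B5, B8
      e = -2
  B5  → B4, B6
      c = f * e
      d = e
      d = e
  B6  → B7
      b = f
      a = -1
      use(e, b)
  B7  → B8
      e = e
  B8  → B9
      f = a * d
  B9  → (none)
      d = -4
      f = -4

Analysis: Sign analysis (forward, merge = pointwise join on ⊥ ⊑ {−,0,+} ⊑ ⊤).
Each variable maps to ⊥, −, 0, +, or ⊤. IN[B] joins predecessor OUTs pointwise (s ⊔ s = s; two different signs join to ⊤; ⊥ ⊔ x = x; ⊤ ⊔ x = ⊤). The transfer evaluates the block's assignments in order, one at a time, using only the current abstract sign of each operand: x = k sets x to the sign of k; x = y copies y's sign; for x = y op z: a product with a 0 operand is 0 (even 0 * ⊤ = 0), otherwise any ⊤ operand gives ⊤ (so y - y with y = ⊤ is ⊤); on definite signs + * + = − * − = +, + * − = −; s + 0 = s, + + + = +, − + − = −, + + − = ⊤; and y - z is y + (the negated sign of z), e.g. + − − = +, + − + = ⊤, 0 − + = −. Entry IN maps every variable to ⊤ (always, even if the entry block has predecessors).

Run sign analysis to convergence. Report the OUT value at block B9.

Converged values:
  B0:  IN=(all ⊤)  OUT=(all ⊤)
  B1:  IN=(all ⊤)  OUT=(all ⊤)
  B2:  IN=(all ⊤)  OUT=(all ⊤)
  B3:  IN=(all ⊤)  OUT=(all ⊤)
  B4:  IN=(all ⊤)  OUT={e:-; rest ⊤}
  B5:  IN=(all ⊤)  OUT=(all ⊤)
  B6:  IN=(all ⊤)  OUT={a:-; rest ⊤}
  B7:  IN={a:-; rest ⊤}  OUT={a:-; rest ⊤}
  B8:  IN=(all ⊤)  OUT=(all ⊤)
  B9:  IN=(all ⊤)  OUT={d:-, f:-; rest ⊤}

Merge at B9: IN[B9] = OUT[B8] = {a: ⊤, b: ⊤, c: ⊤, d: ⊤, e: ⊤, f: ⊤}
Applying B9's transfer function to that IN value gives OUT[B9] (row B9 above).

Answer: {a: ⊤, b: ⊤, c: ⊤, d: -, e: ⊤, f: -}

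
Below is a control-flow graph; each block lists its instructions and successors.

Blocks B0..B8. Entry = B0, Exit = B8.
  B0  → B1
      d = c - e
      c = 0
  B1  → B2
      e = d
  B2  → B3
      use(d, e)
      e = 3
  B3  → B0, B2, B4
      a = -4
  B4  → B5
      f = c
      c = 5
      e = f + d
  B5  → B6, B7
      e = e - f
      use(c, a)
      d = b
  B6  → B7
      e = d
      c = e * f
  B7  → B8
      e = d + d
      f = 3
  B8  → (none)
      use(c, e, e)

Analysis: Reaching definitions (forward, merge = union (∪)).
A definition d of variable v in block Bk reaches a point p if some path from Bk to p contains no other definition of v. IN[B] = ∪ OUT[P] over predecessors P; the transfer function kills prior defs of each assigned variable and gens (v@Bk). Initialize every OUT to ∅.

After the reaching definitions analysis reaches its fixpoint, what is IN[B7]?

Converged values:
  B0: | IN={a@B3, c@B0, d@B0, e@B2} | OUT={a@B3, c@B0, d@B0, e@B2}
  B1: | IN={a@B3, c@B0, d@B0, e@B2} | OUT={a@B3, c@B0, d@B0, e@B1}
  B2: | IN={a@B3, c@B0, d@B0, e@B1, e@B2} | OUT={a@B3, c@B0, d@B0, e@B2}
  B3: | IN={a@B3, c@B0, d@B0, e@B2} | OUT={a@B3, c@B0, d@B0, e@B2}
  B4: | IN={a@B3, c@B0, d@B0, e@B2} | OUT={a@B3, c@B4, d@B0, e@B4, f@B4}
  B5: | IN={a@B3, c@B4, d@B0, e@B4, f@B4} | OUT={a@B3, c@B4, d@B5, e@B5, f@B4}
  B6: | IN={a@B3, c@B4, d@B5, e@B5, f@B4} | OUT={a@B3, c@B6, d@B5, e@B6, f@B4}
  B7: | IN={a@B3, c@B4, c@B6, d@B5, e@B5, e@B6, f@B4} | OUT={a@B3, c@B4, c@B6, d@B5, e@B7, f@B7}
  B8: | IN={a@B3, c@B4, c@B6, d@B5, e@B7, f@B7} | OUT={a@B3, c@B4, c@B6, d@B5, e@B7, f@B7}

Merge at B7: IN[B7] = OUT[B5] ⊔ OUT[B6] = {a@B3, c@B4, c@B6, d@B5, e@B5, e@B6, f@B4}

Answer: {a@B3, c@B4, c@B6, d@B5, e@B5, e@B6, f@B4}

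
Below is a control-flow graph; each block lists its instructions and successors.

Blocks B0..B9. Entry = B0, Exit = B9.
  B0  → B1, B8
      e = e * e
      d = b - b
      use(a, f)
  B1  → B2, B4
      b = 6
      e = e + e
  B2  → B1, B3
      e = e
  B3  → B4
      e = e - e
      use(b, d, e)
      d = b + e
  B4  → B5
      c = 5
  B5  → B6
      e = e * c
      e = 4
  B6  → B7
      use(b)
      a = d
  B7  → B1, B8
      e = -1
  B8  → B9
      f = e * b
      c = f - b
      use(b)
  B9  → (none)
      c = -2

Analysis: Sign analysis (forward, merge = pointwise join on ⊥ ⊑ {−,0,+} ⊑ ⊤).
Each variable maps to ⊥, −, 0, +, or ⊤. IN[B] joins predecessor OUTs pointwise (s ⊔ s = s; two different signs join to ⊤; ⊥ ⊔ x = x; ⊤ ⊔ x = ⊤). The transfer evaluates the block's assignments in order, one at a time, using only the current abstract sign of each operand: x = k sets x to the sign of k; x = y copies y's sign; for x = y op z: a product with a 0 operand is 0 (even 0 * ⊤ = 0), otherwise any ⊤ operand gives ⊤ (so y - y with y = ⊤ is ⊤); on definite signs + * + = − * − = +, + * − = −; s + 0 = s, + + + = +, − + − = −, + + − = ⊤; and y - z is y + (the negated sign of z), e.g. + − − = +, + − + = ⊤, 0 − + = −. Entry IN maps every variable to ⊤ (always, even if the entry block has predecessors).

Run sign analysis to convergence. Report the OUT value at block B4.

Per-block solution:
  B0:  IN=(all ⊤)  OUT=(all ⊤)
  B1:  IN=(all ⊤)  OUT={b:+; rest ⊤}
  B2:  IN={b:+; rest ⊤}  OUT={b:+; rest ⊤}
  B3:  IN={b:+; rest ⊤}  OUT={b:+; rest ⊤}
  B4:  IN={b:+; rest ⊤}  OUT={b:+, c:+; rest ⊤}
  B5:  IN={b:+, c:+; rest ⊤}  OUT={b:+, c:+, e:+; rest ⊤}
  B6:  IN={b:+, c:+, e:+; rest ⊤}  OUT={b:+, c:+, e:+; rest ⊤}
  B7:  IN={b:+, c:+, e:+; rest ⊤}  OUT={b:+, c:+, e:-; rest ⊤}
  B8:  IN=(all ⊤)  OUT=(all ⊤)
  B9:  IN=(all ⊤)  OUT={c:-; rest ⊤}

Merge at B4: IN[B4] = OUT[B1] ⊔ OUT[B3] = {a: ⊤, b: +, c: ⊤, d: ⊤, e: ⊤, f: ⊤}
Applying B4's transfer function to that IN value gives OUT[B4] (row B4 above).

Answer: {a: ⊤, b: +, c: +, d: ⊤, e: ⊤, f: ⊤}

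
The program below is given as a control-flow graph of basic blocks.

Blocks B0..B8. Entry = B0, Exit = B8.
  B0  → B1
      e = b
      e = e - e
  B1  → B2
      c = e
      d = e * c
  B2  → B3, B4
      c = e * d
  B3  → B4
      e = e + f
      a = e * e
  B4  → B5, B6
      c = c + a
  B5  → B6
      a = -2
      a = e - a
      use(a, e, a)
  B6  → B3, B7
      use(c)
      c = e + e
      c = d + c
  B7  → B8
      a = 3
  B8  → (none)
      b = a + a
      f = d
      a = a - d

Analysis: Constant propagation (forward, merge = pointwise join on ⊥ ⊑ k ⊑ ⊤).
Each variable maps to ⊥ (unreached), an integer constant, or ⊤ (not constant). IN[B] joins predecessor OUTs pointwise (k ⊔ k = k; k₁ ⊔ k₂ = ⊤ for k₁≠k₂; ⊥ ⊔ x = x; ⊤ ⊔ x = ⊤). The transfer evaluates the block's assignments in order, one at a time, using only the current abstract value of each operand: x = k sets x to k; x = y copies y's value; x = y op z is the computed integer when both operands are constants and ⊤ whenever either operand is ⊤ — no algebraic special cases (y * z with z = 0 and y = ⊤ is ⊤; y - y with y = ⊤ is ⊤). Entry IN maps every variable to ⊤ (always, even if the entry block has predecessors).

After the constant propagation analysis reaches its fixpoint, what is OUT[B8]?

Answer: {a: ⊤, b: 6, c: ⊤, d: ⊤, e: ⊤, f: ⊤}

Derivation:
Per-block solution:
  B0:  IN=(all ⊤)  OUT=(all ⊤)
  B1:  IN=(all ⊤)  OUT=(all ⊤)
  B2:  IN=(all ⊤)  OUT=(all ⊤)
  B3:  IN=(all ⊤)  OUT=(all ⊤)
  B4:  IN=(all ⊤)  OUT=(all ⊤)
  B5:  IN=(all ⊤)  OUT=(all ⊤)
  B6:  IN=(all ⊤)  OUT=(all ⊤)
  B7:  IN=(all ⊤)  OUT={a:3; rest ⊤}
  B8:  IN={a:3; rest ⊤}  OUT={b:6; rest ⊤}

Merge at B8: IN[B8] = OUT[B7] = {a: 3, b: ⊤, c: ⊤, d: ⊤, e: ⊤, f: ⊤}
Applying B8's transfer function to that IN value gives OUT[B8] (row B8 above).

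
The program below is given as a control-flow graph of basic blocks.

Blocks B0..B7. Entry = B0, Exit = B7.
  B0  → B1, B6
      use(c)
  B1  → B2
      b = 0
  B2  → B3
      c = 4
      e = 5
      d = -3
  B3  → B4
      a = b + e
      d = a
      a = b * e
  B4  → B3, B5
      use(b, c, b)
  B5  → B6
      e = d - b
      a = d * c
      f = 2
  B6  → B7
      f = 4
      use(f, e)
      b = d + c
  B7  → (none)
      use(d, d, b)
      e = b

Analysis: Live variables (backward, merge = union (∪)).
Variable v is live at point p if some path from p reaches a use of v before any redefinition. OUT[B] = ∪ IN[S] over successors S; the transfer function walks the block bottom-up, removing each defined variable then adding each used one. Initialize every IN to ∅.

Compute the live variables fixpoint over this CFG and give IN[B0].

Answer: {c, d, e}

Working:
Per-block solution:
  B0:   IN={c, d, e}   OUT={c, d, e}
  B1:   IN={}   OUT={b}
  B2:   IN={b}   OUT={b, c, e}
  B3:   IN={b, c, e}   OUT={b, c, d, e}
  B4:   IN={b, c, d, e}   OUT={b, c, d, e}
  B5:   IN={b, c, d}   OUT={c, d, e}
  B6:   IN={c, d, e}   OUT={b, d}
  B7:   IN={b, d}   OUT={}

Merge at B0: OUT[B0] = IN[B1] ⊔ IN[B6] = {c, d, e}
Applying B0's transfer function to that OUT value gives IN[B0] (row B0 above).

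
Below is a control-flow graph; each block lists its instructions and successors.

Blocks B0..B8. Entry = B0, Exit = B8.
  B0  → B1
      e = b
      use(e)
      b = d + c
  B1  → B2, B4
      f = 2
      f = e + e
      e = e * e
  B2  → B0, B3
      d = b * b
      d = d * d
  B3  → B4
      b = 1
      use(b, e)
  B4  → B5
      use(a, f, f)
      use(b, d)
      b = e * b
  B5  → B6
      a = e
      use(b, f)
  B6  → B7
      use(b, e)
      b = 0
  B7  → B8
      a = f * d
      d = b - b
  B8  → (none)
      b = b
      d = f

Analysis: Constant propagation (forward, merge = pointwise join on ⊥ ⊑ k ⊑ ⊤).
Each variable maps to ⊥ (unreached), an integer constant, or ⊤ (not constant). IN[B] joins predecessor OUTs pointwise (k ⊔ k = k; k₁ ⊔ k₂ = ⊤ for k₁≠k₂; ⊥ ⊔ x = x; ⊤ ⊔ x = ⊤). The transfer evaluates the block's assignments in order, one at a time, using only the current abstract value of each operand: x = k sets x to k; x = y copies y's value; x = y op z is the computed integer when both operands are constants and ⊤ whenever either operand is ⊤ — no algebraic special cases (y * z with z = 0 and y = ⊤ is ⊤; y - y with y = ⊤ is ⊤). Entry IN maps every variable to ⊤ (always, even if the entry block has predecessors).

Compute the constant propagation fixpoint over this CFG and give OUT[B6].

Answer: {a: ⊤, b: 0, c: ⊤, d: ⊤, e: ⊤, f: ⊤}

Derivation:
Per-block solution:
  B0: | IN=(all ⊤) | OUT=(all ⊤)
  B1: | IN=(all ⊤) | OUT=(all ⊤)
  B2: | IN=(all ⊤) | OUT=(all ⊤)
  B3: | IN=(all ⊤) | OUT={b:1; rest ⊤}
  B4: | IN=(all ⊤) | OUT=(all ⊤)
  B5: | IN=(all ⊤) | OUT=(all ⊤)
  B6: | IN=(all ⊤) | OUT={b:0; rest ⊤}
  B7: | IN={b:0; rest ⊤} | OUT={b:0, d:0; rest ⊤}
  B8: | IN={b:0, d:0; rest ⊤} | OUT={b:0; rest ⊤}

Merge at B6: IN[B6] = OUT[B5] = {a: ⊤, b: ⊤, c: ⊤, d: ⊤, e: ⊤, f: ⊤}
Applying B6's transfer function to that IN value gives OUT[B6] (row B6 above).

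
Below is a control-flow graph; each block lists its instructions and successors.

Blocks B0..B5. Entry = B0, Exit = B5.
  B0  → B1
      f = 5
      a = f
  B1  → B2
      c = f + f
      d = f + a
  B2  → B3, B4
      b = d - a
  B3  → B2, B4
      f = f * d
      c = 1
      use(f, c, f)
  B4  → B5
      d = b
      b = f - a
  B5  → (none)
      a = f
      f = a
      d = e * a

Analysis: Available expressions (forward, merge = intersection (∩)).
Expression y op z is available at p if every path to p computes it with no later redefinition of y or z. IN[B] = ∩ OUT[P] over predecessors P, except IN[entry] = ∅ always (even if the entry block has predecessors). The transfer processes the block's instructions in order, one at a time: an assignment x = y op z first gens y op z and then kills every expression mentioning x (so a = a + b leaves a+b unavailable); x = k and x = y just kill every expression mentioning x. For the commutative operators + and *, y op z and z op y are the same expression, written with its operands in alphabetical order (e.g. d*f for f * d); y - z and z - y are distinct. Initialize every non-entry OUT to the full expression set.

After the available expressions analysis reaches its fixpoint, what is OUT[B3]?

Answer: {d-a}

Working:
Fixpoint table:
  B0:  IN={}  OUT={}
  B1:  IN={}  OUT={a+f, f+f}
  B2:  IN={}  OUT={d-a}
  B3:  IN={d-a}  OUT={d-a}
  B4:  IN={d-a}  OUT={f-a}
  B5:  IN={f-a}  OUT={a*e}

Merge at B3: IN[B3] = OUT[B2] = {d-a}
Applying B3's transfer function to that IN value gives OUT[B3] (row B3 above).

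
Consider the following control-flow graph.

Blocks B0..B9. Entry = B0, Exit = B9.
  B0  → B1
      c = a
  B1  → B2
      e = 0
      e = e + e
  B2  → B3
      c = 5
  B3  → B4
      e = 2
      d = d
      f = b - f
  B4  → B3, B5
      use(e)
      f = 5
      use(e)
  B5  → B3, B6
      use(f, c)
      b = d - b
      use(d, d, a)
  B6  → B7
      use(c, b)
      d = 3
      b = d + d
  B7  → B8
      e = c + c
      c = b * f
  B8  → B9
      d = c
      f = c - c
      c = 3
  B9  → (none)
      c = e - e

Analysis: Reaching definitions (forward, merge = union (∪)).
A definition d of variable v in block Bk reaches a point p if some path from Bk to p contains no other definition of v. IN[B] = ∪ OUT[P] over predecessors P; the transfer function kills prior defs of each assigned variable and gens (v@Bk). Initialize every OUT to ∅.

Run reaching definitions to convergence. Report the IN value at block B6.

Per-block solution:
  B0: | IN={} | OUT={c@B0}
  B1: | IN={c@B0} | OUT={c@B0, e@B1}
  B2: | IN={c@B0, e@B1} | OUT={c@B2, e@B1}
  B3: | IN={b@B5, c@B2, d@B3, e@B1, e@B3, f@B4} | OUT={b@B5, c@B2, d@B3, e@B3, f@B3}
  B4: | IN={b@B5, c@B2, d@B3, e@B3, f@B3} | OUT={b@B5, c@B2, d@B3, e@B3, f@B4}
  B5: | IN={b@B5, c@B2, d@B3, e@B3, f@B4} | OUT={b@B5, c@B2, d@B3, e@B3, f@B4}
  B6: | IN={b@B5, c@B2, d@B3, e@B3, f@B4} | OUT={b@B6, c@B2, d@B6, e@B3, f@B4}
  B7: | IN={b@B6, c@B2, d@B6, e@B3, f@B4} | OUT={b@B6, c@B7, d@B6, e@B7, f@B4}
  B8: | IN={b@B6, c@B7, d@B6, e@B7, f@B4} | OUT={b@B6, c@B8, d@B8, e@B7, f@B8}
  B9: | IN={b@B6, c@B8, d@B8, e@B7, f@B8} | OUT={b@B6, c@B9, d@B8, e@B7, f@B8}

Merge at B6: IN[B6] = OUT[B5] = {b@B5, c@B2, d@B3, e@B3, f@B4}

Answer: {b@B5, c@B2, d@B3, e@B3, f@B4}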